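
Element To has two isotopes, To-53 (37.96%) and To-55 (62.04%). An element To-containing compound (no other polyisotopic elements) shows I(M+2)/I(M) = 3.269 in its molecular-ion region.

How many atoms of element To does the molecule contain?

2

For n independent To atoms, I(M+2)/I(M) = n · (abundance To-55) / (abundance To-53) = n · 0.6204/0.3796.
n = 3.269 × 0.3796/0.6204 = 2.00 ≈ 2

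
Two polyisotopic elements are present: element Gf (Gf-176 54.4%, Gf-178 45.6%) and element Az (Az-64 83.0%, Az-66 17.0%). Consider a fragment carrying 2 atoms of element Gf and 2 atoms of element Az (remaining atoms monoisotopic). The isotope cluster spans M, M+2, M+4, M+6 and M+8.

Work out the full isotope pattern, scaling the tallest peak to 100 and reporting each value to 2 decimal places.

Element Gf pattern (n=2): 0.295936 : 0.496128 : 0.207936
Element Az pattern (n=2): 0.6889 : 0.2822 : 0.0289
Convolve the two distributions (both contribute in 2-u steps):
  M: 0.295936×0.6889 = 0.203870
  M+2: 0.295936×0.2822 + 0.496128×0.6889 = 0.425296
  M+4: 0.295936×0.0289 + 0.496128×0.2822 + 0.207936×0.6889 = 0.291807
  M+6: 0.496128×0.0289 + 0.207936×0.2822 = 0.073018
  M+8: 0.207936×0.0289 = 0.006009
Scale to base peak (0.425296) = 100: 47.94 : 100.00 : 68.61 : 17.17 : 1.41

47.94 : 100.00 : 68.61 : 17.17 : 1.41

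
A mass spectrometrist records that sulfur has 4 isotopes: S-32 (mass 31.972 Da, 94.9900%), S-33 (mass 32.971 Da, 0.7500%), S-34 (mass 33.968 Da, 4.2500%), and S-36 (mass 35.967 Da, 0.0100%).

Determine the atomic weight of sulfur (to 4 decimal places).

Average mass = Σ (abundance × isotope mass) = 0.949900 × 31.972 + 0.007500 × 32.971 + 0.042500 × 33.968 + 0.000100 × 35.967
= 30.37020 + 0.24728 + 1.44364 + 0.00360 = 32.06472 Da

32.0647 Da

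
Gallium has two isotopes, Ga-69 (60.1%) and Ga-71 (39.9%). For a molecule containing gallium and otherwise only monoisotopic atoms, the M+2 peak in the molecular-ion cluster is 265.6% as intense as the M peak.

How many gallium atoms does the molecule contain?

4

The M+2/M ratio from n Ga atoms is n · q/p = n · 0.399/0.601.
n = 2.656 × 0.601/0.399 = 4.00 ≈ 4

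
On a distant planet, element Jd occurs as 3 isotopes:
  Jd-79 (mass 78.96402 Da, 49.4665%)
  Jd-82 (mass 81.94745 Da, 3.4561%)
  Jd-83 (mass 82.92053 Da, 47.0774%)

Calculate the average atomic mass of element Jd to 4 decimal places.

Ar = Σ fᵢ·mᵢ = 0.494665 × 78.96402 + 0.034561 × 81.94745 + 0.470774 × 82.92053
= 39.060737 + 2.832186 + 39.036830 = 80.929753 Da

80.9298 Da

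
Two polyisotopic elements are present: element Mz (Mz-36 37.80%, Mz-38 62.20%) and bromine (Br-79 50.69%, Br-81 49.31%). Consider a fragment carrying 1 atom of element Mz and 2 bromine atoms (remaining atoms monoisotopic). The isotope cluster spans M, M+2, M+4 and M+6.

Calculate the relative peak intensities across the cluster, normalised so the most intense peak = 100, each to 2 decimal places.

Element Mz pattern (n=1): 0.3780 : 0.6220
Bromine pattern (n=2): 0.25694761 : 0.49990478 : 0.24314761
Convolve the two distributions (both contribute in 2-u steps):
  M: 0.3780×0.25694761 = 0.097126
  M+2: 0.3780×0.49990478 + 0.6220×0.25694761 = 0.348785
  M+4: 0.3780×0.24314761 + 0.6220×0.49990478 = 0.402851
  M+6: 0.6220×0.24314761 = 0.151238
Scale to base peak (0.402851) = 100: 24.11 : 86.58 : 100.00 : 37.54

24.11 : 86.58 : 100.00 : 37.54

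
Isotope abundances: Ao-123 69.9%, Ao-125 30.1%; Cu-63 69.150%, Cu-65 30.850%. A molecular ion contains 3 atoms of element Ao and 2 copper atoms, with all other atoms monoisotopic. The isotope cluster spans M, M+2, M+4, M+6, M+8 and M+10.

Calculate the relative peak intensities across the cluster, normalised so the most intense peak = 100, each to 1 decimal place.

45.8 : 100.0 : 87.4 : 38.2 : 8.3 : 0.7

Element Ao pattern (n=3): 0.3415321 : 0.4412067 : 0.1899903 : 0.0272709
Copper pattern (n=2): 0.47817225 : 0.4266555 : 0.09517225
Convolve the two distributions (both contribute in 2-u steps):
  M: 0.3415321×0.47817225 = 0.163311
  M+2: 0.3415321×0.4266555 + 0.4412067×0.47817225 = 0.356689
  M+4: 0.3415321×0.09517225 + 0.4412067×0.4266555 + 0.1899903×0.47817225 = 0.311596
  M+6: 0.4412067×0.09517225 + 0.1899903×0.4266555 + 0.0272709×0.47817225 = 0.136091
  M+8: 0.1899903×0.09517225 + 0.0272709×0.4266555 = 0.029717
  M+10: 0.0272709×0.09517225 = 0.002595
Scale to base peak (0.356689) = 100: 45.8 : 100.0 : 87.4 : 38.2 : 8.3 : 0.7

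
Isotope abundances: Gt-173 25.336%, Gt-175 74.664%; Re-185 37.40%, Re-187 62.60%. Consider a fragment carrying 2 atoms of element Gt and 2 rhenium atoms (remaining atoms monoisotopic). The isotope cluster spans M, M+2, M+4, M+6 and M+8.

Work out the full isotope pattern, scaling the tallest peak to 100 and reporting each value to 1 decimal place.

Element Gt pattern (n=2): 0.06419129 : 0.37833742 : 0.55747129
Rhenium pattern (n=2): 0.139876 : 0.468248 : 0.391876
Convolve the two distributions (both contribute in 2-u steps):
  M: 0.06419129×0.139876 = 0.008979
  M+2: 0.06419129×0.468248 + 0.37833742×0.139876 = 0.082978
  M+4: 0.06419129×0.391876 + 0.37833742×0.468248 + 0.55747129×0.139876 = 0.280288
  M+6: 0.37833742×0.391876 + 0.55747129×0.468248 = 0.409296
  M+8: 0.55747129×0.391876 = 0.218460
Scale to base peak (0.409296) = 100: 2.2 : 20.3 : 68.5 : 100.0 : 53.4

2.2 : 20.3 : 68.5 : 100.0 : 53.4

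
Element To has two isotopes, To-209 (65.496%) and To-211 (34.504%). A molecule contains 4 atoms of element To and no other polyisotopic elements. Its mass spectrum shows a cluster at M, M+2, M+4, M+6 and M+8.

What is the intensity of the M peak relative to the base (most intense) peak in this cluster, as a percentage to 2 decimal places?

Binomial terms of (0.65496 + 0.34504)^4: M 0.1840, M+2 0.3878, M+4 0.3064, M+6 0.1076, M+8 0.0142 → M+2 is the base peak.
P(M+2) = C(4,1) × 0.65496^3 × 0.34504^1 = 4 × 0.2809599 × 0.34504 = 0.387770 (base)
P(M) = C(4,0) × 0.65496^4 × 0.34504^0 = 1 × 0.18401749 × 1.0000 = 0.184017
Relative intensity = 0.184017 / 0.387770 × 100 = 47.46

47.46%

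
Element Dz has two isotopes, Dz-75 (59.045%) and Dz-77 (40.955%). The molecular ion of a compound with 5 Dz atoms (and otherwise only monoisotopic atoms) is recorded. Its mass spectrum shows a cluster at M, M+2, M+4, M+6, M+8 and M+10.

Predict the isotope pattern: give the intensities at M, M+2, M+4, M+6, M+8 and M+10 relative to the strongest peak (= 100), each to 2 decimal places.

Expanding (0.59045 + 0.40955)^5:
P(M) = 0.59045^5 = 0.071765
P(M+2) = 5 × 0.59045^4 × 0.40955^1 = 0.248891
P(M+4) = 10 × 0.59045^3 × 0.40955^2 = 0.345273
P(M+6) = 10 × 0.59045^2 × 0.40955^3 = 0.239490
P(M+8) = 5 × 0.59045^1 × 0.40955^4 = 0.083058
P(M+10) = 0.40955^5 = 0.011522
The M+4 peak is largest (0.345273); scaling to 100 gives 20.79 : 72.09 : 100.00 : 69.36 : 24.06 : 3.34.

20.79 : 72.09 : 100.00 : 69.36 : 24.06 : 3.34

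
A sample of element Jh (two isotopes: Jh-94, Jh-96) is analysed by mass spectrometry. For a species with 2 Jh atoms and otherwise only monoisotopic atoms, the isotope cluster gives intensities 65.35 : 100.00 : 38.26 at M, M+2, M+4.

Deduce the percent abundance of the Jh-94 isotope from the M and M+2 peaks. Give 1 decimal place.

56.7%

If p is the fraction of Jh that is Jh-94, then I(M+2)/I(M) = [C(2,1)·p^1·(1−p)] / p^2 = 2·(1−p)/p = 100.00/65.35 = 1.5302
(1−p)/p = 1.5302/2 = 0.7651  ⇒  p = 1/(1 + 0.7651) = 0.5665
Jh-94: 56.7%, Jh-96: 43.3%.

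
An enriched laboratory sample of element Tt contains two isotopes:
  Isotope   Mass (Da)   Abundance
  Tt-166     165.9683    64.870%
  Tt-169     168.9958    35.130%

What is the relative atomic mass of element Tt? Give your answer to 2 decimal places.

167.03 Da

Ar = Σ fᵢ·mᵢ = 0.64870 × 165.9683 + 0.35130 × 168.9958
= 107.66364 + 59.36822 = 167.03186 Da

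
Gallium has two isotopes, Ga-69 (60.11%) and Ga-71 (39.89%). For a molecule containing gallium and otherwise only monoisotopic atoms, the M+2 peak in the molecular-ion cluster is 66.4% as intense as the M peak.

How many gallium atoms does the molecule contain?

1

For n independent Ga atoms, I(M+2)/I(M) = n · (abundance Ga-71) / (abundance Ga-69) = n · 0.3989/0.6011.
n = 0.664 × 0.6011/0.3989 = 1.00 ≈ 1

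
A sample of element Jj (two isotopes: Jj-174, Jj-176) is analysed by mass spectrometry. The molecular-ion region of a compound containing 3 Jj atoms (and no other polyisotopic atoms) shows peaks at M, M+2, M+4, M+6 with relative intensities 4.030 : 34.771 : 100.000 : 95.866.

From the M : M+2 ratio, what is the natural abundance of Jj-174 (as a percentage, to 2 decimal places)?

25.80%

Write p for the Jj-174 fraction. I(M+2)/I(M) = [C(3,1)·p^2·(1−p)] / p^3 = 3·(1−p)/p = 34.771/4.030 = 8.6280
(1−p)/p = 8.6280/3 = 2.8760  ⇒  p = 1/(1 + 2.8760) = 0.2580
Jj-174: 25.80%, Jj-176: 74.20%.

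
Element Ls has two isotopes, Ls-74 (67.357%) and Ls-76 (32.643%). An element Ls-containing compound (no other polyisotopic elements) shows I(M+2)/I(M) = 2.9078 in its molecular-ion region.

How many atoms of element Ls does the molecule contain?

For n independent Ls atoms, I(M+2)/I(M) = n · (abundance Ls-76) / (abundance Ls-74) = n · 0.32643/0.67357.
n = 2.9078 × 0.67357/0.32643 = 6.00 ≈ 6

6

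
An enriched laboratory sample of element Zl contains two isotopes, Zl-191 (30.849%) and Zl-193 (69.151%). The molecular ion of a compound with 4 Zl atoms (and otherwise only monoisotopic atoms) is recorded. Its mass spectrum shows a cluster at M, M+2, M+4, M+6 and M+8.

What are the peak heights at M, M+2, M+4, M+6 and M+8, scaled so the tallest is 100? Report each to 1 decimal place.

2.2 : 19.9 : 66.9 : 100.0 : 56.0

The 4 Zl atoms are independent, so intensities follow the terms of (0.30849 + 0.69151)^4.
P(M) = 0.30849^4 = 0.009057
P(M+2) = 4 × 0.30849^3 × 0.69151^1 = 0.081205
P(M+4) = 6 × 0.30849^2 × 0.69151^2 = 0.273043
P(M+6) = 4 × 0.30849^1 × 0.69151^3 = 0.408034
P(M+8) = 0.69151^4 = 0.228662
The M+6 peak is largest (0.408034); scaling to 100 gives 2.2 : 19.9 : 66.9 : 100.0 : 56.0.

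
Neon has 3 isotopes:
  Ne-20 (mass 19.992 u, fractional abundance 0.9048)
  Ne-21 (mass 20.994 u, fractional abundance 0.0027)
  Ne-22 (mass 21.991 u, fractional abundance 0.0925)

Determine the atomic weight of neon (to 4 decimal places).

20.1796 u

The abundance-weighted mean is 0.9048 × 19.992 + 0.0027 × 20.994 + 0.0925 × 21.991
= 18.08876 + 0.05668 + 2.03417 = 20.17961 u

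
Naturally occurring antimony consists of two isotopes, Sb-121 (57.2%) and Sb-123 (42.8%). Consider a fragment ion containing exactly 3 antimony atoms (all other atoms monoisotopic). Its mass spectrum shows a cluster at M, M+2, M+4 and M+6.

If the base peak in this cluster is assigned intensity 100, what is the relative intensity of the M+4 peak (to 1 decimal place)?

(0.572 + 0.428)^3 gives M 0.1871, M+2 0.4201, M+4 0.3143, M+6 0.0784; the largest is M+2.
P(M+2) = C(3,1) × 0.572^2 × 0.428^1 = 3 × 0.327184 × 0.4280 = 0.420104 (base)
P(M+4) = C(3,2) × 0.572^1 × 0.428^2 = 3 × 0.5720 × 0.183184 = 0.314344
Relative intensity = 0.314344 / 0.420104 × 100 = 74.8

74.8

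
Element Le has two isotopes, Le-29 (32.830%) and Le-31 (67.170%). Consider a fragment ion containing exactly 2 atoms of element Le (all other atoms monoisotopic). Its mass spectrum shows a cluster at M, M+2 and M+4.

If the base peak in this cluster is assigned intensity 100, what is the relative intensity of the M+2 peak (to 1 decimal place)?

97.8

Term probabilities: M 0.1078, M+2 0.4410, M+4 0.4512. Base peak = M+4.
P(M+4) = C(2,2) × 0.32830^0 × 0.67170^2 = 1 × 1.0000 × 0.45118089 = 0.451181 (base)
P(M+2) = C(2,1) × 0.32830^1 × 0.67170^1 = 2 × 0.3283 × 0.6717 = 0.441038
Relative intensity = 0.441038 / 0.451181 × 100 = 97.8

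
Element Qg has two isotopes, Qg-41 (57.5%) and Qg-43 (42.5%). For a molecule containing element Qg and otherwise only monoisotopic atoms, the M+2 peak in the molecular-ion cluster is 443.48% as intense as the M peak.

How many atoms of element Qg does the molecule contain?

6

The M+2/M ratio from n Qg atoms is n · q/p = n · 0.425/0.575.
n = 4.4348 × 0.575/0.425 = 6.00 ≈ 6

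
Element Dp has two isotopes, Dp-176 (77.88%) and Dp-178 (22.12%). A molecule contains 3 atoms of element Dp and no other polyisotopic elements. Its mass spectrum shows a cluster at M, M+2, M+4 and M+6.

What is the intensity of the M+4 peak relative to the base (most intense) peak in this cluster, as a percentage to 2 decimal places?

24.20%

(0.7788 + 0.2212)^3 gives M 0.4724, M+2 0.4025, M+4 0.1143, M+6 0.0108; the largest is M.
P(M) = C(3,0) × 0.7788^3 × 0.2212^0 = 1 × 0.47236513 × 1.0000 = 0.472365 (base)
P(M+4) = C(3,2) × 0.7788^1 × 0.2212^2 = 3 × 0.7788 × 0.04892944 = 0.114319
Relative intensity = 0.114319 / 0.472365 × 100 = 24.20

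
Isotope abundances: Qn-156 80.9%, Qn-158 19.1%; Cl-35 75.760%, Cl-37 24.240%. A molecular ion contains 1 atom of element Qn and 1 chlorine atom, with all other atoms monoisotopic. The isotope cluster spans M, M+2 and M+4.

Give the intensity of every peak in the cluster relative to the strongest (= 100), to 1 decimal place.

100.0 : 55.6 : 7.6

Element Qn pattern (n=1): 0.8090 : 0.1910
Chlorine pattern (n=1): 0.7576 : 0.2424
Convolve the two distributions (both contribute in 2-u steps):
  M: 0.8090×0.7576 = 0.612898
  M+2: 0.8090×0.2424 + 0.1910×0.7576 = 0.340803
  M+4: 0.1910×0.2424 = 0.046298
Scale to base peak (0.612898) = 100: 100.0 : 55.6 : 7.6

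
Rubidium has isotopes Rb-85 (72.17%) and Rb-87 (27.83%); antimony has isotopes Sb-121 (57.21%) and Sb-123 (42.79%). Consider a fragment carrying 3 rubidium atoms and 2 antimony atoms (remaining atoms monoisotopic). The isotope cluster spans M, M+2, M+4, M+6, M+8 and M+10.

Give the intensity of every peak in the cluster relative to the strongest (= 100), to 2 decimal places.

Rubidium pattern (n=3): 0.37589809 : 0.43485841 : 0.16768892 : 0.02155458
Antimony pattern (n=2): 0.32729841 : 0.48960318 : 0.18309841
Convolve the two distributions (both contribute in 2-u steps):
  M: 0.37589809×0.32729841 = 0.123031
  M+2: 0.37589809×0.48960318 + 0.43485841×0.32729841 = 0.326369
  M+4: 0.37589809×0.18309841 + 0.43485841×0.48960318 + 0.16768892×0.32729841 = 0.336619
  M+6: 0.43485841×0.18309841 + 0.16768892×0.48960318 + 0.02155458×0.32729841 = 0.168778
  M+8: 0.16768892×0.18309841 + 0.02155458×0.48960318 = 0.041257
  M+10: 0.02155458×0.18309841 = 0.003947
Scale to base peak (0.336619) = 100: 36.55 : 96.96 : 100.00 : 50.14 : 12.26 : 1.17

36.55 : 96.96 : 100.00 : 50.14 : 12.26 : 1.17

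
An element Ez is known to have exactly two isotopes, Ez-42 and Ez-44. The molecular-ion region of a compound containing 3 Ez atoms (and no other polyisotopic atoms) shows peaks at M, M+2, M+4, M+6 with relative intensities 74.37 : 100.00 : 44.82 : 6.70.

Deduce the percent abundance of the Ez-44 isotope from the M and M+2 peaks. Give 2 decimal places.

30.95%

Write p for the Ez-42 fraction. I(M+2)/I(M) = [C(3,1)·p^2·(1−p)] / p^3 = 3·(1−p)/p = 100.00/74.37 = 1.3446
(1−p)/p = 1.3446/3 = 0.4482  ⇒  p = 1/(1 + 0.4482) = 0.6905
Ez-42: 69.05%, Ez-44: 30.95%.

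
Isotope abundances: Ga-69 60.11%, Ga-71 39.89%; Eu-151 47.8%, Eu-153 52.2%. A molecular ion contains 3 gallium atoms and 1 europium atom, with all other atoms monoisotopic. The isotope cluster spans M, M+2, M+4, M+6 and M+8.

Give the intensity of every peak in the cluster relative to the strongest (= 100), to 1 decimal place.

Gallium pattern (n=3): 0.21719018 : 0.43239309 : 0.28694328 : 0.06347345
Europium pattern (n=1): 0.4780 : 0.5220
Convolve the two distributions (both contribute in 2-u steps):
  M: 0.21719018×0.4780 = 0.103817
  M+2: 0.21719018×0.5220 + 0.43239309×0.4780 = 0.320057
  M+4: 0.43239309×0.5220 + 0.28694328×0.4780 = 0.362868
  M+6: 0.28694328×0.5220 + 0.06347345×0.4780 = 0.180125
  M+8: 0.06347345×0.5220 = 0.033133
Scale to base peak (0.362868) = 100: 28.6 : 88.2 : 100.0 : 49.6 : 9.1

28.6 : 88.2 : 100.0 : 49.6 : 9.1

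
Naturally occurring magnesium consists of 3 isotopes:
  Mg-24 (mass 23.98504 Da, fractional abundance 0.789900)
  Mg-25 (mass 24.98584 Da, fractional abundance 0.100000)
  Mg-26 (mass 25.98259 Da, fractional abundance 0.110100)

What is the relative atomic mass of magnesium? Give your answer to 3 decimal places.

24.305 Da

Weight each isotope mass by its fractional abundance: 0.789900 × 23.98504 + 0.100000 × 24.98584 + 0.110100 × 25.98259
= 18.945783 + 2.498584 + 2.860683 = 24.305050 Da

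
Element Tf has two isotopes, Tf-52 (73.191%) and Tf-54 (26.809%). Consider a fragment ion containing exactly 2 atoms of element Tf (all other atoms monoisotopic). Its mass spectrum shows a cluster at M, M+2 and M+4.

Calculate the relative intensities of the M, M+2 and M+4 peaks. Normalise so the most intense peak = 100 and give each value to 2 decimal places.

Each Tf atom is independently Tf-52 (p = 0.73191) or Tf-54 (q = 0.26809); the cluster is the binomial expansion (p + q)^2.
P(M) = 0.73191^2 = 0.535692
P(M+2) = 2 × 0.73191^1 × 0.26809^1 = 0.392436
P(M+4) = 0.26809^2 = 0.071872
The M peak is largest (0.535692); scaling to 100 gives 100.00 : 73.26 : 13.42.

100.00 : 73.26 : 13.42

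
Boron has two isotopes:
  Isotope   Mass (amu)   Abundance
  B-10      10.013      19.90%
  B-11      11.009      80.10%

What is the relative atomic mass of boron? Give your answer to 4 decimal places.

10.8108 amu

Ar = Σ fᵢ·mᵢ = 0.1990 × 10.013 + 0.8010 × 11.009
= 1.99259 + 8.81821 = 10.81080 amu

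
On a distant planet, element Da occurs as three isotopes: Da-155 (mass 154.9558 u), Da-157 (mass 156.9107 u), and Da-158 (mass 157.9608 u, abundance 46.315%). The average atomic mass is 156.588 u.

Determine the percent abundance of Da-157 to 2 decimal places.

Let x and y be the fractions of Da-155 and Da-157. Then x + y = 1 − 0.46315 = 0.53685 and 154.9558x + 156.9107y = 156.588 − 0.46315×157.9608 = 83.42845548.
Substituting: 154.9558x + 156.9107(0.53685 − x) = 83.42845548
(154.9558 − 156.9107)x = -0.809053815  ⇒  x = 0.41386, y = 0.12299
Da-155: 41.39%, Da-157: 12.30%.

12.30%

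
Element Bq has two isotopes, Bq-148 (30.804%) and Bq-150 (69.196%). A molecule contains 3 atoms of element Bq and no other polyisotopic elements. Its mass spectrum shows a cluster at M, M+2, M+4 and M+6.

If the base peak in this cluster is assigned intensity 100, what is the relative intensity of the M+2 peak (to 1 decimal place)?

Binomial terms of (0.30804 + 0.69196)^3: M 0.0292, M+2 0.1970, M+4 0.4425, M+6 0.3313 → M+4 is the base peak.
P(M+4) = C(3,2) × 0.30804^1 × 0.69196^2 = 3 × 0.30804 × 0.47880864 = 0.442477 (base)
P(M+2) = C(3,1) × 0.30804^2 × 0.69196^1 = 3 × 0.09488864 × 0.69196 = 0.196977
Relative intensity = 0.196977 / 0.442477 × 100 = 44.5

44.5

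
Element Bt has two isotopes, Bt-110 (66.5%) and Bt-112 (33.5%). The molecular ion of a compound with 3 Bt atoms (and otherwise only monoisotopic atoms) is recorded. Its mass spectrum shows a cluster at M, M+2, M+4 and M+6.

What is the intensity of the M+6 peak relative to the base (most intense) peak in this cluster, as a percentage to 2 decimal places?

8.46%

Binomial terms of (0.665 + 0.335)^3: M 0.2941, M+2 0.4444, M+4 0.2239, M+6 0.0376 → M+2 is the base peak.
P(M+2) = C(3,1) × 0.665^2 × 0.335^1 = 3 × 0.442225 × 0.3350 = 0.444436 (base)
P(M+6) = C(3,3) × 0.665^0 × 0.335^3 = 1 × 1.0000 × 0.03759537 = 0.037595
Relative intensity = 0.037595 / 0.444436 × 100 = 8.46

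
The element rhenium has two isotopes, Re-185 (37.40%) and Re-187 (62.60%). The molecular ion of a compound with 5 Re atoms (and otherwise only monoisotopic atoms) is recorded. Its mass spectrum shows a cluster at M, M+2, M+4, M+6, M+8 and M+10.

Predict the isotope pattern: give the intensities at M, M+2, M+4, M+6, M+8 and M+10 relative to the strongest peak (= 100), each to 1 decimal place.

Each Re atom is independently Re-185 (p = 0.3740) or Re-187 (q = 0.6260); the cluster is the binomial expansion (p + q)^5.
P(M) = 0.3740^5 = 0.007317
P(M+2) = 5 × 0.3740^4 × 0.6260^1 = 0.061239
P(M+4) = 10 × 0.3740^3 × 0.6260^2 = 0.205005
P(M+6) = 10 × 0.3740^2 × 0.6260^3 = 0.343136
P(M+8) = 5 × 0.3740^1 × 0.6260^4 = 0.287170
P(M+10) = 0.6260^5 = 0.096133
The M+6 peak is largest (0.343136); scaling to 100 gives 2.1 : 17.8 : 59.7 : 100.0 : 83.7 : 28.0.

2.1 : 17.8 : 59.7 : 100.0 : 83.7 : 28.0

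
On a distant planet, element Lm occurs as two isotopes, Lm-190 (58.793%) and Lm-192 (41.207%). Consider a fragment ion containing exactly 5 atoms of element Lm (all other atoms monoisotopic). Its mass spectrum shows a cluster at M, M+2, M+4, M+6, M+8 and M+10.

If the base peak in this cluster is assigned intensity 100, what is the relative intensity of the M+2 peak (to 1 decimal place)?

(0.58793 + 0.41207)^5 gives M 0.0702, M+2 0.2462, M+4 0.3451, M+6 0.2419, M+8 0.0848, M+10 0.0119; the largest is M+4.
P(M+4) = C(5,2) × 0.58793^3 × 0.41207^2 = 10 × 0.20322487 × 0.16980168 = 0.345079 (base)
P(M+2) = C(5,1) × 0.58793^4 × 0.41207^1 = 5 × 0.119482 × 0.41207 = 0.246175
Relative intensity = 0.246175 / 0.345079 × 100 = 71.3

71.3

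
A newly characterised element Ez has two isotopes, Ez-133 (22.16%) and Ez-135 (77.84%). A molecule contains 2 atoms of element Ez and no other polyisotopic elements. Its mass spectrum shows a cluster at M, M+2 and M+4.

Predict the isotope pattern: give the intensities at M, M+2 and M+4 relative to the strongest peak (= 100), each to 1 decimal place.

The 2 Ez atoms are independent, so intensities follow the terms of (0.2216 + 0.7784)^2.
P(M) = 0.2216^2 = 0.049107
P(M+2) = 2 × 0.2216^1 × 0.7784^1 = 0.344987
P(M+4) = 0.7784^2 = 0.605907
The M+4 peak is largest (0.605907); scaling to 100 gives 8.1 : 56.9 : 100.0.

8.1 : 56.9 : 100.0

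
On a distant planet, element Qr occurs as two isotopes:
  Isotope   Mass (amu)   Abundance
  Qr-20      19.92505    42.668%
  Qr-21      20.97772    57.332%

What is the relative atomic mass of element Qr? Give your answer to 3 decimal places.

Ar = Σ fᵢ·mᵢ = 0.42668 × 19.92505 + 0.57332 × 20.97772
= 8.501620 + 12.026946 = 20.528566 amu

20.529 amu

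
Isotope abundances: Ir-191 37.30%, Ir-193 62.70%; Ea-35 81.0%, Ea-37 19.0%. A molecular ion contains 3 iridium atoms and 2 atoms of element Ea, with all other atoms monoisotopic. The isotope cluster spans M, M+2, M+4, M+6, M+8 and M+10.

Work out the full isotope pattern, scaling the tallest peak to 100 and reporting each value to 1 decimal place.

Iridium pattern (n=3): 0.05189512 : 0.26170165 : 0.43991135 : 0.24649188
Element Ea pattern (n=2): 0.6561 : 0.3078 : 0.0361
Convolve the two distributions (both contribute in 2-u steps):
  M: 0.05189512×0.6561 = 0.034048
  M+2: 0.05189512×0.3078 + 0.26170165×0.6561 = 0.187676
  M+4: 0.05189512×0.0361 + 0.26170165×0.3078 + 0.43991135×0.6561 = 0.371051
  M+6: 0.26170165×0.0361 + 0.43991135×0.3078 + 0.24649188×0.6561 = 0.306575
  M+8: 0.43991135×0.0361 + 0.24649188×0.3078 = 0.091751
  M+10: 0.24649188×0.0361 = 0.008898
Scale to base peak (0.371051) = 100: 9.2 : 50.6 : 100.0 : 82.6 : 24.7 : 2.4

9.2 : 50.6 : 100.0 : 82.6 : 24.7 : 2.4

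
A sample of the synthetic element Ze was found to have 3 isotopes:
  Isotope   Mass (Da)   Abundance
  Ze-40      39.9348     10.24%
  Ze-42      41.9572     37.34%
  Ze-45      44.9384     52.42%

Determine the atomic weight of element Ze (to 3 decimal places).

Ar = Σ fᵢ·mᵢ = 0.1024 × 39.9348 + 0.3734 × 41.9572 + 0.5242 × 44.9384
= 4.08932 + 15.66682 + 23.55671 = 43.31285 Da

43.313 Da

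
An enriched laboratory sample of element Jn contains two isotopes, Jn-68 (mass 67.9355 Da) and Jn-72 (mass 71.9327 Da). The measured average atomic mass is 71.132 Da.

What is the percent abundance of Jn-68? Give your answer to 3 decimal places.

Let x be the fractional abundance of Jn-68; then Jn-72 has abundance 1 − x.
67.9355·x + 71.9327·(1 − x) = 71.132
(67.9355 − 71.9327)·x = 71.132 − 71.9327
x = -0.8007 / -3.9972 = 0.20032 → 20.032% Jn-68, 79.968% Jn-72.

20.032%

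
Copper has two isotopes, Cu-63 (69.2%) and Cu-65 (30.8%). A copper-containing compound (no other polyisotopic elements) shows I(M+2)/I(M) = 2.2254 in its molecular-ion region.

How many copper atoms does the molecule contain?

5

With n Cu atoms, P(M+2)/P(M) = C(n,1)·p^(n−1)q / p^n = n·q/p = n · 0.308/0.692.
n = 2.2254 × 0.692/0.308 = 5.00 ≈ 5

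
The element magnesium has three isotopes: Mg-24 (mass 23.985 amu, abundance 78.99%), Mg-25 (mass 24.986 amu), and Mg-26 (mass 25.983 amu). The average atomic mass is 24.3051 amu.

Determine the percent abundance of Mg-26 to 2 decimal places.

The remaining 21.01% is split between Mg-25 (fraction x) and Mg-26 (fraction 0.2101 − x).
Substituting: 24.986x + 25.983(0.2101 − x) = 5.3593485
(24.986 − 25.983)x = -0.0996798  ⇒  x = 0.09998, y = 0.11012
Mg-25: 10.00%, Mg-26: 11.01%.

11.01%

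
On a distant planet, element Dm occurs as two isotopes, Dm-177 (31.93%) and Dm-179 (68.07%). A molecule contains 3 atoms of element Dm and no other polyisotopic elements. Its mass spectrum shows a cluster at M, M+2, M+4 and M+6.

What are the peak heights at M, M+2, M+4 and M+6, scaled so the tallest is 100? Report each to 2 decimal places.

7.33 : 46.91 : 100.00 : 71.06

Each Dm atom is independently Dm-177 (p = 0.3193) or Dm-179 (q = 0.6807); the cluster is the binomial expansion (p + q)^3.
P(M) = 0.3193^3 = 0.032553
P(M+2) = 3 × 0.3193^2 × 0.6807^1 = 0.208197
P(M+4) = 3 × 0.3193^1 × 0.6807^2 = 0.443845
P(M+6) = 0.6807^3 = 0.315404
The M+4 peak is largest (0.443845); scaling to 100 gives 7.33 : 46.91 : 100.00 : 71.06.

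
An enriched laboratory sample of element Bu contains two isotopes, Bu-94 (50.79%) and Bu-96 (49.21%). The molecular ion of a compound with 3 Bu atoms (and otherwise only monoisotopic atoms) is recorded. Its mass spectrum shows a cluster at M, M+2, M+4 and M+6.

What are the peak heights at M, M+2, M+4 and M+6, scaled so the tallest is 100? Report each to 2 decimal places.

34.40 : 100.00 : 96.89 : 31.29

The 3 Bu atoms are independent, so intensities follow the terms of (0.5079 + 0.4921)^3.
P(M) = 0.5079^3 = 0.131019
P(M+2) = 3 × 0.5079^2 × 0.4921^1 = 0.380830
P(M+4) = 3 × 0.5079^1 × 0.4921^2 = 0.368983
P(M+6) = 0.4921^3 = 0.119168
The M+2 peak is largest (0.380830); scaling to 100 gives 34.40 : 100.00 : 96.89 : 31.29.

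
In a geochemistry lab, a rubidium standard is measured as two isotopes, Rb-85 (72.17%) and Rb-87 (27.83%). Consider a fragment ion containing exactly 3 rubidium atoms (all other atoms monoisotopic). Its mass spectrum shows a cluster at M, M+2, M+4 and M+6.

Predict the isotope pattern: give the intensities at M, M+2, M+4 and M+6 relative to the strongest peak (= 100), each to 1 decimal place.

86.4 : 100.0 : 38.6 : 5.0

Each Rb atom is independently Rb-85 (p = 0.7217) or Rb-87 (q = 0.2783); the cluster is the binomial expansion (p + q)^3.
P(M) = 0.7217^3 = 0.375898
P(M+2) = 3 × 0.7217^2 × 0.2783^1 = 0.434858
P(M+4) = 3 × 0.7217^1 × 0.2783^2 = 0.167689
P(M+6) = 0.2783^3 = 0.021555
The M+2 peak is largest (0.434858); scaling to 100 gives 86.4 : 100.0 : 38.6 : 5.0.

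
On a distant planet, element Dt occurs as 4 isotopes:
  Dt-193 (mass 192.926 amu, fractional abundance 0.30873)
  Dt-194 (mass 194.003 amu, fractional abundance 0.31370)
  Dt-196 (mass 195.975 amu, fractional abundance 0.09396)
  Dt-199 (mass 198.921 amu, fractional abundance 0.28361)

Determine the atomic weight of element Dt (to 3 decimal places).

The abundance-weighted mean is 0.30873 × 192.926 + 0.31370 × 194.003 + 0.09396 × 195.975 + 0.28361 × 198.921
= 59.5620 + 60.8587 + 18.4138 + 56.4160 = 195.2505 amu

195.251 amu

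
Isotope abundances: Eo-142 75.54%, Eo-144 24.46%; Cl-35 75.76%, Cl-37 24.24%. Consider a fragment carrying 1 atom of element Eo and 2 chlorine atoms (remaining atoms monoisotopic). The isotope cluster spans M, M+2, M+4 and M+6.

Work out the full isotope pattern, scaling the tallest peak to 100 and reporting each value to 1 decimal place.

100.0 : 96.4 : 31.0 : 3.3

Element Eo pattern (n=1): 0.7554 : 0.2446
Chlorine pattern (n=2): 0.57395776 : 0.36728448 : 0.05875776
Convolve the two distributions (both contribute in 2-u steps):
  M: 0.7554×0.57395776 = 0.433568
  M+2: 0.7554×0.36728448 + 0.2446×0.57395776 = 0.417837
  M+4: 0.7554×0.05875776 + 0.2446×0.36728448 = 0.134223
  M+6: 0.2446×0.05875776 = 0.014372
Scale to base peak (0.433568) = 100: 100.0 : 96.4 : 31.0 : 3.3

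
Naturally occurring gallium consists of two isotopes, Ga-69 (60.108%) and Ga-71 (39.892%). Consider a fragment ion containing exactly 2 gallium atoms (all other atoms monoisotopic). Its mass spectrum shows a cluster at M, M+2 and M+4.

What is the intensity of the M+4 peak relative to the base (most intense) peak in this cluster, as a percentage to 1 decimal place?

(0.60108 + 0.39892)^2 gives M 0.3613, M+2 0.4796, M+4 0.1591; the largest is M+2.
P(M+2) = C(2,1) × 0.60108^1 × 0.39892^1 = 2 × 0.60108 × 0.39892 = 0.479566 (base)
P(M+4) = C(2,2) × 0.60108^0 × 0.39892^2 = 1 × 1.0000 × 0.15913717 = 0.159137
Relative intensity = 0.159137 / 0.479566 × 100 = 33.2

33.2%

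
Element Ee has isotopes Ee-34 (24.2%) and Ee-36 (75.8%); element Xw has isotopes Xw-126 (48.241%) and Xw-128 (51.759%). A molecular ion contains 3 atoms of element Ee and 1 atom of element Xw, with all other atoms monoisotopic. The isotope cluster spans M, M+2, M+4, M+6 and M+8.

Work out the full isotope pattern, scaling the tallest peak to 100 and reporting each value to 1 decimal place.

Element Ee pattern (n=3): 0.01417249 : 0.13317454 : 0.41713346 : 0.43551951
Element Xw pattern (n=1): 0.48241 : 0.51759
Convolve the two distributions (both contribute in 2-u steps):
  M: 0.01417249×0.48241 = 0.006837
  M+2: 0.01417249×0.51759 + 0.13317454×0.48241 = 0.071580
  M+4: 0.13317454×0.51759 + 0.41713346×0.48241 = 0.270159
  M+6: 0.41713346×0.51759 + 0.43551951×0.48241 = 0.426003
  M+8: 0.43551951×0.51759 = 0.225421
Scale to base peak (0.426003) = 100: 1.6 : 16.8 : 63.4 : 100.0 : 52.9

1.6 : 16.8 : 63.4 : 100.0 : 52.9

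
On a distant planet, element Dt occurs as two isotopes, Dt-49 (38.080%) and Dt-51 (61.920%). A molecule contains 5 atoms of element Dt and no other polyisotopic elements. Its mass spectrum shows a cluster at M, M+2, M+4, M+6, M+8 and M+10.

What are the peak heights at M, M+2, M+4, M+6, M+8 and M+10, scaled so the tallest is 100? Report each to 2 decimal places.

2.33 : 18.91 : 61.50 : 100.00 : 81.30 : 26.44

Each Dt atom is independently Dt-49 (p = 0.38080) or Dt-51 (q = 0.61920); the cluster is the binomial expansion (p + q)^5.
P(M) = 0.38080^5 = 0.008007
P(M+2) = 5 × 0.38080^4 × 0.61920^1 = 0.065101
P(M+4) = 10 × 0.38080^3 × 0.61920^2 = 0.211716
P(M+6) = 10 × 0.38080^2 × 0.61920^3 = 0.344260
P(M+8) = 5 × 0.38080^1 × 0.61920^4 = 0.279892
P(M+10) = 0.61920^5 = 0.091024
The M+6 peak is largest (0.344260); scaling to 100 gives 2.33 : 18.91 : 61.50 : 100.00 : 81.30 : 26.44.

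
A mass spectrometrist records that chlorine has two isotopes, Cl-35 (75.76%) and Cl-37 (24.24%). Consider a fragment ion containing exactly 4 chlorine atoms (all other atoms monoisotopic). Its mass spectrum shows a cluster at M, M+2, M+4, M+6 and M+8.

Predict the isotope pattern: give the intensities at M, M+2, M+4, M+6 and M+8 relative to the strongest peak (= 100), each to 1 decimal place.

78.1 : 100.0 : 48.0 : 10.2 : 0.8

Expanding (0.7576 + 0.2424)^4:
P(M) = 0.7576^4 = 0.329428
P(M+2) = 4 × 0.7576^3 × 0.2424^1 = 0.421612
P(M+4) = 6 × 0.7576^2 × 0.2424^2 = 0.202347
P(M+6) = 4 × 0.7576^1 × 0.2424^3 = 0.043162
P(M+8) = 0.2424^4 = 0.003452
The M+2 peak is largest (0.421612); scaling to 100 gives 78.1 : 100.0 : 48.0 : 10.2 : 0.8.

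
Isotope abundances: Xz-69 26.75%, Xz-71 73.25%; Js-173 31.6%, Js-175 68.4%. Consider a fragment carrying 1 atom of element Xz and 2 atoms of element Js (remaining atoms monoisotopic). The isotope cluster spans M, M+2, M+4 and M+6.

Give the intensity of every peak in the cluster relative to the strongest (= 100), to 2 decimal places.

Element Xz pattern (n=1): 0.2675 : 0.7325
Element Js pattern (n=2): 0.099856 : 0.432288 : 0.467856
Convolve the two distributions (both contribute in 2-u steps):
  M: 0.2675×0.099856 = 0.026711
  M+2: 0.2675×0.432288 + 0.7325×0.099856 = 0.188782
  M+4: 0.2675×0.467856 + 0.7325×0.432288 = 0.441802
  M+6: 0.7325×0.467856 = 0.342705
Scale to base peak (0.441802) = 100: 6.05 : 42.73 : 100.00 : 77.57

6.05 : 42.73 : 100.00 : 77.57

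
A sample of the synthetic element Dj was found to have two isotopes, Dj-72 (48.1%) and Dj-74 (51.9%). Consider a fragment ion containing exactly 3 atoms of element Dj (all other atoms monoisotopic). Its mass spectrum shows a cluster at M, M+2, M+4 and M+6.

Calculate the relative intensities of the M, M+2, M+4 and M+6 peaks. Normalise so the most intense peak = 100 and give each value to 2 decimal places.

28.63 : 92.68 : 100.00 : 35.97

Each Dj atom is independently Dj-72 (p = 0.481) or Dj-74 (q = 0.519); the cluster is the binomial expansion (p + q)^3.
P(M) = 0.481^3 = 0.111285
P(M+2) = 3 × 0.481^2 × 0.519^1 = 0.360229
P(M+4) = 3 × 0.481^1 × 0.519^2 = 0.388688
P(M+6) = 0.519^3 = 0.139798
The M+4 peak is largest (0.388688); scaling to 100 gives 28.63 : 92.68 : 100.00 : 35.97.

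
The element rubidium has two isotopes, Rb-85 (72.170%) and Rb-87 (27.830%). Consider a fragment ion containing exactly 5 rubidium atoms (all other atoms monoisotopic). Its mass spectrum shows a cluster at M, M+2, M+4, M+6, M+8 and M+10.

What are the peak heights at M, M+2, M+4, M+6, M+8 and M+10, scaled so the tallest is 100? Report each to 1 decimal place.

51.9 : 100.0 : 77.1 : 29.7 : 5.7 : 0.4

Expanding (0.72170 + 0.27830)^5:
P(M) = 0.72170^5 = 0.195787
P(M+2) = 5 × 0.72170^4 × 0.27830^1 = 0.377494
P(M+4) = 10 × 0.72170^3 × 0.27830^2 = 0.291136
P(M+6) = 10 × 0.72170^2 × 0.27830^3 = 0.112267
P(M+8) = 5 × 0.72170^1 × 0.27830^4 = 0.021646
P(M+10) = 0.27830^5 = 0.001669
The M+2 peak is largest (0.377494); scaling to 100 gives 51.9 : 100.0 : 77.1 : 29.7 : 5.7 : 0.4.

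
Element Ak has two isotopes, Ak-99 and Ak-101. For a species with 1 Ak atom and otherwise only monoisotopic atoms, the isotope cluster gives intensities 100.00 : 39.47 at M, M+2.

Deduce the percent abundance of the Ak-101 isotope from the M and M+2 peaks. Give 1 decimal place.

28.3%

Write p for the Ak-99 fraction. I(M+2)/I(M) = [C(1,1)·p^0·(1−p)] / p^1 = 1·(1−p)/p = 39.47/100.00 = 0.3947
(1−p)/p = 0.3947/1 = 0.3947  ⇒  p = 1/(1 + 0.3947) = 0.7170
Ak-99: 71.7%, Ak-101: 28.3%.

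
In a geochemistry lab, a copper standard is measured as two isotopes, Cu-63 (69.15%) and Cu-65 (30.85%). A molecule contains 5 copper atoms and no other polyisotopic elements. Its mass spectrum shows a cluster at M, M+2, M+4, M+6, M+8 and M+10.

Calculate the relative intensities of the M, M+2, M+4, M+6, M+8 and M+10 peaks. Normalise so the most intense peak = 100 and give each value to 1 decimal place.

The 5 Cu atoms are independent, so intensities follow the terms of (0.6915 + 0.3085)^5.
P(M) = 0.6915^5 = 0.158111
P(M+2) = 5 × 0.6915^4 × 0.3085^1 = 0.352691
P(M+4) = 10 × 0.6915^3 × 0.3085^2 = 0.314693
P(M+6) = 10 × 0.6915^2 × 0.3085^3 = 0.140394
P(M+8) = 5 × 0.6915^1 × 0.3085^4 = 0.031317
P(M+10) = 0.3085^5 = 0.002794
The M+2 peak is largest (0.352691); scaling to 100 gives 44.8 : 100.0 : 89.2 : 39.8 : 8.9 : 0.8.

44.8 : 100.0 : 89.2 : 39.8 : 8.9 : 0.8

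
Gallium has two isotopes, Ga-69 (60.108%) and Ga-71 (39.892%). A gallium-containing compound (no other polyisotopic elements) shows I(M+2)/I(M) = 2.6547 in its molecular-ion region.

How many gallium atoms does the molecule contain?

For n independent Ga atoms, I(M+2)/I(M) = n · (abundance Ga-71) / (abundance Ga-69) = n · 0.39892/0.60108.
n = 2.6547 × 0.60108/0.39892 = 4.00 ≈ 4

4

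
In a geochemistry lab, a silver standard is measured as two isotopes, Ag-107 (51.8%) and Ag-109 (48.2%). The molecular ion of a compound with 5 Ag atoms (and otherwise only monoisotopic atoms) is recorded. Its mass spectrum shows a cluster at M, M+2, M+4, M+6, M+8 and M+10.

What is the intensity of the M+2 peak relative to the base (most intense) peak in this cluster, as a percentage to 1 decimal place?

53.7%

Binomial terms of (0.518 + 0.482)^5: M 0.0373, M+2 0.1735, M+4 0.3229, M+6 0.3005, M+8 0.1398, M+10 0.0260 → M+4 is the base peak.
P(M+4) = C(5,2) × 0.518^3 × 0.482^2 = 10 × 0.13899183 × 0.232324 = 0.322911 (base)
P(M+2) = C(5,1) × 0.518^4 × 0.482^1 = 5 × 0.07199777 × 0.4820 = 0.173515
Relative intensity = 0.173515 / 0.322911 × 100 = 53.7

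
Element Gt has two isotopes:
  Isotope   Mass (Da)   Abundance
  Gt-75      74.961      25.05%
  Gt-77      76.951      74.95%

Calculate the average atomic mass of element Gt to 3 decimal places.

Average mass = Σ (abundance × isotope mass) = 0.2505 × 74.961 + 0.7495 × 76.951
= 18.7777 + 57.6748 = 76.4525 Da

76.453 Da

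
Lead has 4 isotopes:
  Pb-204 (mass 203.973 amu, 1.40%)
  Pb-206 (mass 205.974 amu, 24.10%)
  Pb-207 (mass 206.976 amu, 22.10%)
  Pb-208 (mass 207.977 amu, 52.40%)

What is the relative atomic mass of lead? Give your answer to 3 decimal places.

207.217 amu

Weight each isotope mass by its fractional abundance: 0.0140 × 203.973 + 0.2410 × 205.974 + 0.2210 × 206.976 + 0.5240 × 207.977
= 2.8556 + 49.6397 + 45.7417 + 108.9799 = 207.2169 amu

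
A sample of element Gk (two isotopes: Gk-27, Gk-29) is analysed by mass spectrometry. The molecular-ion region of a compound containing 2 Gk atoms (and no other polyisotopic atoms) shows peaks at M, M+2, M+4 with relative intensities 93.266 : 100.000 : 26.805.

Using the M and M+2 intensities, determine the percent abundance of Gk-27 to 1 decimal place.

If p is the fraction of Gk that is Gk-27, then I(M+2)/I(M) = [C(2,1)·p^1·(1−p)] / p^2 = 2·(1−p)/p = 100.000/93.266 = 1.0722
(1−p)/p = 1.0722/2 = 0.5361  ⇒  p = 1/(1 + 0.5361) = 0.6510
Gk-27: 65.1%, Gk-29: 34.9%.

65.1%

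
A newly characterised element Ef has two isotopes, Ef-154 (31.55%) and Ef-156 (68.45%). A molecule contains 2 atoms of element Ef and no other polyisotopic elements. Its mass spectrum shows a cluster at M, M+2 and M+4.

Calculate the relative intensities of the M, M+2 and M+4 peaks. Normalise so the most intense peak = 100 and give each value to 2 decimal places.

Expanding (0.3155 + 0.6845)^2:
P(M) = 0.3155^2 = 0.099540
P(M+2) = 2 × 0.3155^1 × 0.6845^1 = 0.431920
P(M+4) = 0.6845^2 = 0.468540
The M+4 peak is largest (0.468540); scaling to 100 gives 21.24 : 92.18 : 100.00.

21.24 : 92.18 : 100.00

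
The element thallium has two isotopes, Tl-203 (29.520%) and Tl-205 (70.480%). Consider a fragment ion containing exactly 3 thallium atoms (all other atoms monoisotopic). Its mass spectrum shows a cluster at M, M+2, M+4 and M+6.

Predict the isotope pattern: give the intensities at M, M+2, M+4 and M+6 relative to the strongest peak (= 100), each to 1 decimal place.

5.8 : 41.9 : 100.0 : 79.6

Expanding (0.29520 + 0.70480)^3:
P(M) = 0.29520^3 = 0.025725
P(M+2) = 3 × 0.29520^2 × 0.70480^1 = 0.184255
P(M+4) = 3 × 0.29520^1 × 0.70480^2 = 0.439916
P(M+6) = 0.70480^3 = 0.350104
The M+4 peak is largest (0.439916); scaling to 100 gives 5.8 : 41.9 : 100.0 : 79.6.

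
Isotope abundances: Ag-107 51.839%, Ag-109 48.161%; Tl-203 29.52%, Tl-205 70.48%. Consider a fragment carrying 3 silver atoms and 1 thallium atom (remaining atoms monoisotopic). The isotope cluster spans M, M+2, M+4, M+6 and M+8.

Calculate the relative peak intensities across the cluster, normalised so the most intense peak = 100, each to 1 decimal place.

10.8 : 56.0 : 100.0 : 75.6 : 20.7

Silver pattern (n=3): 0.13930601 : 0.38826655 : 0.36071887 : 0.11170857
Thallium pattern (n=1): 0.2952 : 0.7048
Convolve the two distributions (both contribute in 2-u steps):
  M: 0.13930601×0.2952 = 0.041123
  M+2: 0.13930601×0.7048 + 0.38826655×0.2952 = 0.212799
  M+4: 0.38826655×0.7048 + 0.36071887×0.2952 = 0.380134
  M+6: 0.36071887×0.7048 + 0.11170857×0.2952 = 0.287211
  M+8: 0.11170857×0.7048 = 0.078732
Scale to base peak (0.380134) = 100: 10.8 : 56.0 : 100.0 : 75.6 : 20.7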